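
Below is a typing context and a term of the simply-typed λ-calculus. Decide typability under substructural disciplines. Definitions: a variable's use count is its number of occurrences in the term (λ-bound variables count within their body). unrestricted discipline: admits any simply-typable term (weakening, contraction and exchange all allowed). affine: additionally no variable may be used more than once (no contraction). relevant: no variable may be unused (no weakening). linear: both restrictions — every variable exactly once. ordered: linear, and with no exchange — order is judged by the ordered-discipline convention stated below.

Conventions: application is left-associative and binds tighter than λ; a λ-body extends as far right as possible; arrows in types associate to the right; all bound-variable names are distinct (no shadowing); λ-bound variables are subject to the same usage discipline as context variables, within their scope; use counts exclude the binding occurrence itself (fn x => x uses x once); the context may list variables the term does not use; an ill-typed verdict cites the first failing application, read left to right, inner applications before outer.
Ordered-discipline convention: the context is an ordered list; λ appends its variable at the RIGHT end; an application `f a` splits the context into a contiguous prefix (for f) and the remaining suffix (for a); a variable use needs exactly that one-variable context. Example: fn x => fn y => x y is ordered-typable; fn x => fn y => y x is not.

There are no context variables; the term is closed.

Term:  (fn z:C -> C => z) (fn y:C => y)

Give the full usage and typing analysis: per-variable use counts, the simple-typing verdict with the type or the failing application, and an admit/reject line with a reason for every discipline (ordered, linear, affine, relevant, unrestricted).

use counts: z (bound) ×1, y (bound) ×1
uses in reading order: z, y
typing: ✓ — C -> C
ordered ✓ (single-use (z, y), ordered derivation ok)
linear ✓ (single use per variable (z, y))
affine ✓ (no duplicate uses among z, y)
relevant ✓ (z, y: all used, weakening unneeded)
unrestricted ✓ (well-typed at C -> C; no restrictions here)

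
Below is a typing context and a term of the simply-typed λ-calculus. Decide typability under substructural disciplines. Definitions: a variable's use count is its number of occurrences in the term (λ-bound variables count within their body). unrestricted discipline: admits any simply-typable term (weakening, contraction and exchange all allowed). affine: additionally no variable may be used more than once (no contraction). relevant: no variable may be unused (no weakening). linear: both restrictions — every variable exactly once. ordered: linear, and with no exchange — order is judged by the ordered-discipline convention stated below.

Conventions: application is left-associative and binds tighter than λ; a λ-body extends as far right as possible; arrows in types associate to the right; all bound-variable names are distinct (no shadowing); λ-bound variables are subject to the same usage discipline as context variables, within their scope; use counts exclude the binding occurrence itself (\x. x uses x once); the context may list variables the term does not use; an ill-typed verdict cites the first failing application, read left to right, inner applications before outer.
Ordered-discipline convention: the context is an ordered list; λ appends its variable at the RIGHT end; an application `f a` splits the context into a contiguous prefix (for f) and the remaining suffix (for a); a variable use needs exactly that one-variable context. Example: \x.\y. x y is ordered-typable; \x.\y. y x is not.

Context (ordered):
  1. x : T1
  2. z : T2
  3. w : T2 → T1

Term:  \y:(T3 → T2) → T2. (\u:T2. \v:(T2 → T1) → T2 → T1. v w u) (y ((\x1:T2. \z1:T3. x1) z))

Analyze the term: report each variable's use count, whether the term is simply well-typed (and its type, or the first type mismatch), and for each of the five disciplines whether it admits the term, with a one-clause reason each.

variable uses: x: 0, z: 1, w: 1, y (bound): 1, u (bound): 1, v (bound): 1, x1 (bound): 1, z1 (bound): 0
order of uses: v, w, u, y, x1, z
typing: well-typed at ((T3 → T2) → T2) → ((T2 → T1) → T2 → T1) → T1
ordered: ✗ — x, z1 never used (weakening)
linear: ✗ — x, z1 never used (weakening)
affine: ✓ — no duplicate uses among x, z, w, y, u, v, x1, z1
relevant: ✗ — x, z1 never used (weakening)
unrestricted: ✓ — well-typed at ((T3 → T2) → T2) → ((T2 → T1) → T2 → T1) → T1; no restrictions here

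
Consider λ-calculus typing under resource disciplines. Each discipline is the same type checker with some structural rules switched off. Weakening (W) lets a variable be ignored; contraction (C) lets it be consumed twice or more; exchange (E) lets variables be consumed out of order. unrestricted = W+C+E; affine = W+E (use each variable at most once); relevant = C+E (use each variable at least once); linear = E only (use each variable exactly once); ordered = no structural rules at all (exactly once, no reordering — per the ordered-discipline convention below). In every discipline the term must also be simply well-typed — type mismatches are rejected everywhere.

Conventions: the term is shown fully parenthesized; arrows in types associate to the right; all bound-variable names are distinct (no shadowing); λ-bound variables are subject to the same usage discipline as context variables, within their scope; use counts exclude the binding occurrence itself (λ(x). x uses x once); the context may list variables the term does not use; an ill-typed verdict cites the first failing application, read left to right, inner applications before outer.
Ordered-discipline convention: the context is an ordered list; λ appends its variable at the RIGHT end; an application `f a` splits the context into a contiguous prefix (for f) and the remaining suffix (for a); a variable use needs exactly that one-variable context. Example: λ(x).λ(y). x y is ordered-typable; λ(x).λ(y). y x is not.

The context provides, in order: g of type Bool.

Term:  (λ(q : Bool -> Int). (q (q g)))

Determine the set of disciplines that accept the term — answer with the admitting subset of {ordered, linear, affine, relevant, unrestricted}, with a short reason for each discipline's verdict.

accepted by: none
usage: g: 1; q (λ-bound): 2
use order (left to right): q, q, g
typing: ill-typed: an argument Int mismatches the expected Bool
ordered ✗ (the type mismatch rejects it)
linear ✗ (not simply typable)
affine ✗ (fails simple typing)
relevant ✗ (a type mismatch blocks all five)
unrestricted ✗ (the type mismatch rejects it)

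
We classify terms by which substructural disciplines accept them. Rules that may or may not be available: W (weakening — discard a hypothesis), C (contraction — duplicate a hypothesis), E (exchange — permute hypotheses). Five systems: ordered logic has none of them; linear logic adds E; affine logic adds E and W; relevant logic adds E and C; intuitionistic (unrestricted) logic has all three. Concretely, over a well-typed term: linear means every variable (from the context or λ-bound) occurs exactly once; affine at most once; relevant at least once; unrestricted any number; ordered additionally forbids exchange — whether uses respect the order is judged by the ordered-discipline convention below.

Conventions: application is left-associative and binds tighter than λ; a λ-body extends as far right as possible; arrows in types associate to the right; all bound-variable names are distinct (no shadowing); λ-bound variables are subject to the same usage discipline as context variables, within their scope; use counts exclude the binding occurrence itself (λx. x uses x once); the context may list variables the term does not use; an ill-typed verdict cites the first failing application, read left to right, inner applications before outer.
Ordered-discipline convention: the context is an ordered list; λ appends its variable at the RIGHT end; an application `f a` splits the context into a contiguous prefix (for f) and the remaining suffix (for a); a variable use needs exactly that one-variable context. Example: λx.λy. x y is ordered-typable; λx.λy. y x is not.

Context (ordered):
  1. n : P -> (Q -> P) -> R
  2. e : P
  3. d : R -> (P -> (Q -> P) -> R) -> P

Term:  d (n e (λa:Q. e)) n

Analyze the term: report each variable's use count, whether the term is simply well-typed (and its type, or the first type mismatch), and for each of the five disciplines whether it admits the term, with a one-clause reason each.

usage: n ×2; e ×2; d ×1; a [bound] ×0
use order (left to right): d, n, e, e, n
typing: ✓ — P
ordered: ✗, uses contraction: n ×2, e ×2; a never used (weakening)
linear: ✗, uses contraction: n ×2, e ×2; a never used (weakening)
affine: ✗, uses contraction: n ×2, e ×2
relevant: ✗, a never used (weakening)
unrestricted: ✓, well-typed at P; no restrictions here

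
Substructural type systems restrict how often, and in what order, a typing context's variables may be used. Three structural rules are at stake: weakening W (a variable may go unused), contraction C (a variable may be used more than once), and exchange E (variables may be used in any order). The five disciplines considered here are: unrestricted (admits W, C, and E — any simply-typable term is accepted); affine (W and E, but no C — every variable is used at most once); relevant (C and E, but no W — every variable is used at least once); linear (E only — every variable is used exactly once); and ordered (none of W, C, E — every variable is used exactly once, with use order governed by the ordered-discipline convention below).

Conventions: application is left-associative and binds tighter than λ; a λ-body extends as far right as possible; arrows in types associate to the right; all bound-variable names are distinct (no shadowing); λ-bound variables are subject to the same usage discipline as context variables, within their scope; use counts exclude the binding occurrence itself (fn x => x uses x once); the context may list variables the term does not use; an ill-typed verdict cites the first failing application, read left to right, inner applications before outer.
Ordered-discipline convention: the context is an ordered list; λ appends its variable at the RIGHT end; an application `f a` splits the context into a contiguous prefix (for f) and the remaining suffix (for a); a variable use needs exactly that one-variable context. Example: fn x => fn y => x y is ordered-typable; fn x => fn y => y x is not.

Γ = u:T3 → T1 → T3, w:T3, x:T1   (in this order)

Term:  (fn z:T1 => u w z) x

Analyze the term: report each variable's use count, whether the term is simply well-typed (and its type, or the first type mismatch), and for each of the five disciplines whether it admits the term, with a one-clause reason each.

variable uses: u ×1; w ×1; x ×1; z [bound] ×1
uses in reading order: u, w, z, x
typing: well-typed — term : T3
ordered: ✓, single-use (u, w, x, z), ordered derivation ok
linear: ✓, single use per variable (u, w, x, z)
affine: ✓, no duplicate uses among u, w, x, z
relevant: ✓, u, w, x, z: all used, weakening unneeded
unrestricted: ✓, simply typable at T3; W, C, E all held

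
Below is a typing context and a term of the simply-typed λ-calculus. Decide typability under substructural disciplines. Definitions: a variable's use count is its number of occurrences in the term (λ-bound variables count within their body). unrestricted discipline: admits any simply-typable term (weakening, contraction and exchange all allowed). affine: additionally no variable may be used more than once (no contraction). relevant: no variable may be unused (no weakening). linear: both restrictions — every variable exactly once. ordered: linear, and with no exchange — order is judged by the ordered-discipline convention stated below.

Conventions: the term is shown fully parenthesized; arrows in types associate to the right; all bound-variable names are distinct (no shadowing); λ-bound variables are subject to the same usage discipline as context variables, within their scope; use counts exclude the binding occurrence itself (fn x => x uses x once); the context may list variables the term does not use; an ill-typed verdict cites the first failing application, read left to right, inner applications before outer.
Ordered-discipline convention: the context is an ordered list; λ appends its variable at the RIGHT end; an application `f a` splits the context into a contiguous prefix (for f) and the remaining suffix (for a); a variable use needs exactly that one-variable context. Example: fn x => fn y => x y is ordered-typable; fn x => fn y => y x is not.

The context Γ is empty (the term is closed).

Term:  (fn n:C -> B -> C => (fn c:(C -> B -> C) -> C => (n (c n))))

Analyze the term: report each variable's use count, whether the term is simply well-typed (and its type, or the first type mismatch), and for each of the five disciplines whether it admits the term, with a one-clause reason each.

counts: n (λ-bound) ×2, c (λ-bound) ×1
order of uses: n, c, n
typing: the term checks, with type (C -> B -> C) -> ((C -> B -> C) -> C) -> B -> C
ordered: ✗, needs contraction — n ×2
linear: ✗, needs contraction — n ×2
affine: ✗, needs contraction — n ×2
relevant: ✓, at least one use each (n, c)
unrestricted: ✓, type-checks ((C -> B -> C) -> ((C -> B -> C) -> C) -> B -> C) and nothing is barred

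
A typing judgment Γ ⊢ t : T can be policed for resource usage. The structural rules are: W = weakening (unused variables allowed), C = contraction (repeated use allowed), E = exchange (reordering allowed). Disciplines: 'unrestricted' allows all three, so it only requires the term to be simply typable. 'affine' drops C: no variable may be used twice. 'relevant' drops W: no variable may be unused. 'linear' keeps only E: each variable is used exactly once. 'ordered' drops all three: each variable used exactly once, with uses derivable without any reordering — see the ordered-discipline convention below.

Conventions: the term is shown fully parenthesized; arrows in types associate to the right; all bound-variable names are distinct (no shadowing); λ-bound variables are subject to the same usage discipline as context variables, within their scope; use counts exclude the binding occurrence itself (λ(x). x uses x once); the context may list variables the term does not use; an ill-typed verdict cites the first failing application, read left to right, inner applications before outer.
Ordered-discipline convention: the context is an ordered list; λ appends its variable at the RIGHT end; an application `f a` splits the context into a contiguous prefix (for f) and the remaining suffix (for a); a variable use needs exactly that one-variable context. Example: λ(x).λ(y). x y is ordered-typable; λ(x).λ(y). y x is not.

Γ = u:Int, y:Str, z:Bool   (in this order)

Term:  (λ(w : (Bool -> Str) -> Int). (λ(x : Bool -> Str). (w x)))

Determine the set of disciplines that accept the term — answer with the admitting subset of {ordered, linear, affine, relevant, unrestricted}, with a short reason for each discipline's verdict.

admitting disciplines: affine, unrestricted
variable uses: u: 0×; y: 0×; z: 0×; w [bound]: 1×; x [bound]: 1×
use order (left to right): w, x
typing: well-typed at ((Bool -> Str) -> Int) -> (Bool -> Str) -> Int
ordered: ✗, u, y, z left unused
linear: ✗, u, y, z left unused
affine: ✓, at most one use each (u, y, z, w, x)
relevant: ✗, u, y, z left unused
unrestricted: ✓, simply typable at ((Bool -> Str) -> Int) -> (Bool -> Str) -> Int; W, C, E all held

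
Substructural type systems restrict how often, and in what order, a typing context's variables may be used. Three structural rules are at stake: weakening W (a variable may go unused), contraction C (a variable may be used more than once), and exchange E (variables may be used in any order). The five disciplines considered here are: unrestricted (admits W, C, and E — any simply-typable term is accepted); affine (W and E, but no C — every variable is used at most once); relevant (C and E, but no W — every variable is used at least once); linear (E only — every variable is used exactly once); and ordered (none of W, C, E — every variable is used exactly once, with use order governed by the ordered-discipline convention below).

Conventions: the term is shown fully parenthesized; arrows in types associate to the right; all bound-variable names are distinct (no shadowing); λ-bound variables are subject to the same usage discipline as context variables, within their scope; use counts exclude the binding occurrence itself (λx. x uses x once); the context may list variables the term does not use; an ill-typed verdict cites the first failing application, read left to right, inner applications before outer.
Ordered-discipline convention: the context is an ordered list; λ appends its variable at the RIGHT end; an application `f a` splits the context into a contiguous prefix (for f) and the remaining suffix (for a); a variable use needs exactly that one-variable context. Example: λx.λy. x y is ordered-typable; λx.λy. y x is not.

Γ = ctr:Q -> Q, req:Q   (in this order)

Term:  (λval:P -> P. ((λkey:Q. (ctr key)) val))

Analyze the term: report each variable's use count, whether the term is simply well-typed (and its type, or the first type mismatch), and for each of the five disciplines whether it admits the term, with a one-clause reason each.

variable uses: ctr: 1; req: 0; val [bound]: 1; key [bound]: 1
use order (left to right): ctr, key, val
typing: ill-typed: a function awaiting Q gets P -> P
ordered ✗ (fails simple typing)
linear ✗ (a type mismatch blocks all five)
affine ✗ (the type mismatch rejects it)
relevant ✗ (not simply typable)
unrestricted ✗ (fails simple typing)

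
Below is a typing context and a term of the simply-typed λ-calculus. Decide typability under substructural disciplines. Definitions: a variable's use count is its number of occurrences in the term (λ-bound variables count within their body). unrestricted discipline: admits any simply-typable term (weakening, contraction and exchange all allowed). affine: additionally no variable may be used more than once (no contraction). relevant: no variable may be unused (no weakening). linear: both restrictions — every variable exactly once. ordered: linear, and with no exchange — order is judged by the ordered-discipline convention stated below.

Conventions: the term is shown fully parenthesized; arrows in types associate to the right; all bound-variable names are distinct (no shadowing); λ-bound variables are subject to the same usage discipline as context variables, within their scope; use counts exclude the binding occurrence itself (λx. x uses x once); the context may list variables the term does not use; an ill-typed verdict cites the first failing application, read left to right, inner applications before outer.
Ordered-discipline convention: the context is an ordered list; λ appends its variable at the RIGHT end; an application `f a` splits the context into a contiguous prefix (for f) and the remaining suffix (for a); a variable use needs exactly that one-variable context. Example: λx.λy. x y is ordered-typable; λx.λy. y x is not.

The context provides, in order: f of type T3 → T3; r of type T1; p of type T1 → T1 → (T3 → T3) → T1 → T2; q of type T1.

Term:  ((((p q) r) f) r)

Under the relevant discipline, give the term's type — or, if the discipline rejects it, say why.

term : T2
variable uses: f=1; r=2; p=1; q=1
uses in reading order: p, q, r, f, r
typing: well-typed at T2
per-discipline verdicts: ordered ✗; linear ✗; affine ✗; relevant ✓; unrestricted ✓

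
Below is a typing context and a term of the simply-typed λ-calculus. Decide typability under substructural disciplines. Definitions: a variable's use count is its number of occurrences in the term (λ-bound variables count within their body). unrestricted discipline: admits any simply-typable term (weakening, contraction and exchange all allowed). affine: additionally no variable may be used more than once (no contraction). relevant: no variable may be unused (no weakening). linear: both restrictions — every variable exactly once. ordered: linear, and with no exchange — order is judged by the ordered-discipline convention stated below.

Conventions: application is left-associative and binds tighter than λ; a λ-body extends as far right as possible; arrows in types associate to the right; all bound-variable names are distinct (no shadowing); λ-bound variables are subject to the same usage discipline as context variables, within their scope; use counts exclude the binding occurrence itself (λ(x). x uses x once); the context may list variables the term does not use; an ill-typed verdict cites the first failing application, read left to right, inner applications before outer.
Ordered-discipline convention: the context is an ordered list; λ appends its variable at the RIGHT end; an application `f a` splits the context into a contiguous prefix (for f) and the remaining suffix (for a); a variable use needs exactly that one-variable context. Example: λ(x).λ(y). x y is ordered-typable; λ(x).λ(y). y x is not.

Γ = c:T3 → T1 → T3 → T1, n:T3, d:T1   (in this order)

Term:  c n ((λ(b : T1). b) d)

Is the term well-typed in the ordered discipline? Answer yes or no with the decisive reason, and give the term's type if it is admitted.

yes — single-use (c, n, d, b), ordered derivation ok; term : T3 → T1
counts: c=1; n=1; d=1; b (bound)=1
use order (left to right): c, n, b, d
typing: ✓ — T3 → T1
across the five disciplines: ordered ✓ | linear ✓ | affine ✓ | relevant ✓ | unrestricted ✓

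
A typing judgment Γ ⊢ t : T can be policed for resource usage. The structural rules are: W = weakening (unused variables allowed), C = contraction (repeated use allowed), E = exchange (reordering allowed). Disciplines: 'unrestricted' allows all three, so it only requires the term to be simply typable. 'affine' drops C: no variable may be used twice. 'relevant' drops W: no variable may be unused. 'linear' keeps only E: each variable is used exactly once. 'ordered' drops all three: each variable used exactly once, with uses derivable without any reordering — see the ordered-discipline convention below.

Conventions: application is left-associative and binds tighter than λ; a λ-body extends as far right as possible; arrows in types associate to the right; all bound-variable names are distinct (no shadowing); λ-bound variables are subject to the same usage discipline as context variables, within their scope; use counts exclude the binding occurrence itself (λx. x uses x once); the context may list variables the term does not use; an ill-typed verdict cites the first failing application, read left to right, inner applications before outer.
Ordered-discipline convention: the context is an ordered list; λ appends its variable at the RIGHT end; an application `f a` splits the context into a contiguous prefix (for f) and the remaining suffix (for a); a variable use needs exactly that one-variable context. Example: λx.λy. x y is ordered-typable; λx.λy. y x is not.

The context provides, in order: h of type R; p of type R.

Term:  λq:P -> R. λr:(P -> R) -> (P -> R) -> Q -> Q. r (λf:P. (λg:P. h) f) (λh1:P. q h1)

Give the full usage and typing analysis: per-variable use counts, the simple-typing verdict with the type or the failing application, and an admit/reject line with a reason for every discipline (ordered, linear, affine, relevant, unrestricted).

usage: h ×1; p ×0; q (λ-bound) ×1; r (λ-bound) ×1; f (λ-bound) ×1; g (λ-bound) ×0; h1 (λ-bound) ×1
order of uses: r, h, f, q, h1
typing: well-typed — term : (P -> R) -> ((P -> R) -> (P -> R) -> Q -> Q) -> Q -> Q
ordered ✗ (needs weakening: p, g unused)
linear ✗ (needs weakening: p, g unused)
affine ✓ (no duplicate uses among h, p, q, r, f, g, h1)
relevant ✗ (needs weakening: p, g unused)
unrestricted ✓ (type-checks ((P -> R) -> ((P -> R) -> (P -> R) -> Q -> Q) -> Q -> Q) and nothing is barred)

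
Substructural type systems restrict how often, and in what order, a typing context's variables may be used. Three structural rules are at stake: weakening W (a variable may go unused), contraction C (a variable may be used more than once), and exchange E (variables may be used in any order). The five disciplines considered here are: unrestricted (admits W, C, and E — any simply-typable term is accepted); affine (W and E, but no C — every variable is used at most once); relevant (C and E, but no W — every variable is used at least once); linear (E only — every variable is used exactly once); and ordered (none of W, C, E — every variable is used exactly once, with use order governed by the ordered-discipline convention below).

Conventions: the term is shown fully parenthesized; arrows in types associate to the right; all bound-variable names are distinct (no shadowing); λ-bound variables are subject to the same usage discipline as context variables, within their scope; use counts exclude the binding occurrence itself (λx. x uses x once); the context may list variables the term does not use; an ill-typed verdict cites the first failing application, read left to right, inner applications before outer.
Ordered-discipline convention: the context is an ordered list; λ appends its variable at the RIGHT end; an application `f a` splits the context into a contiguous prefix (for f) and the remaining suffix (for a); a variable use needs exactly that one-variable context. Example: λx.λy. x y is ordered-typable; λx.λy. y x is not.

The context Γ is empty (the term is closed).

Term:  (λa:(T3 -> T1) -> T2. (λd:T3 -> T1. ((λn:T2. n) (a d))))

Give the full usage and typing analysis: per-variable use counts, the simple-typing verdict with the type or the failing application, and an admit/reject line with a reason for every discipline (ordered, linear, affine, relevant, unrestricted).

counts: a (bound)=1; d (bound)=1; n (bound)=1
uses in reading order: n, a, d
typing: ✓ — ((T3 -> T1) -> T2) -> (T3 -> T1) -> T2
ordered: ✓, single-use (a, d, n), ordered derivation ok
linear: ✓, each of a, d, n used exactly once
affine: ✓, a, d, n: no repeats, contraction unneeded
relevant: ✓, none of a, d, n goes unused
unrestricted: ✓, simply typable at ((T3 -> T1) -> T2) -> (T3 -> T1) -> T2; W, C, E all held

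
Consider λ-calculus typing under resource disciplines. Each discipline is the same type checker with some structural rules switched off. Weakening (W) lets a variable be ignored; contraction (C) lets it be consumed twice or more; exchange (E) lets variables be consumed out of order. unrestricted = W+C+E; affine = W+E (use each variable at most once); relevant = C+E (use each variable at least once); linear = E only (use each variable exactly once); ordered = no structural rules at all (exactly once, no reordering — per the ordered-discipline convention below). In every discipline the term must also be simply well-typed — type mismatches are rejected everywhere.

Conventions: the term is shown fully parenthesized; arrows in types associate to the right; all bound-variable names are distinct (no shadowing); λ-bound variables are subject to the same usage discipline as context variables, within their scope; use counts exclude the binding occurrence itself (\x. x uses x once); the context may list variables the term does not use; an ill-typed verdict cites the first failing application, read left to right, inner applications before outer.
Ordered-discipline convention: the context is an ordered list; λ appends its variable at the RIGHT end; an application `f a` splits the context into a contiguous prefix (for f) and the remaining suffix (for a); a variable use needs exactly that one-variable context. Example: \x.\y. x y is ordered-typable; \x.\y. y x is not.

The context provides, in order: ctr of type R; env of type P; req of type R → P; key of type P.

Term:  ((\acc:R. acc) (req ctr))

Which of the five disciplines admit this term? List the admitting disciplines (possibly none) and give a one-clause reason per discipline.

admitted in: none
use counts: ctr=1, env=0, req=1, key=0, acc (λ-bound)=1
order of uses: acc, req, ctr
typing: ill-typed: a function awaiting R gets P
ordered: ✗ — fails simple typing
linear: ✗ — a type mismatch blocks all five
affine: ✗ — the type mismatch rejects it
relevant: ✗ — not simply typable
unrestricted: ✗ — fails simple typing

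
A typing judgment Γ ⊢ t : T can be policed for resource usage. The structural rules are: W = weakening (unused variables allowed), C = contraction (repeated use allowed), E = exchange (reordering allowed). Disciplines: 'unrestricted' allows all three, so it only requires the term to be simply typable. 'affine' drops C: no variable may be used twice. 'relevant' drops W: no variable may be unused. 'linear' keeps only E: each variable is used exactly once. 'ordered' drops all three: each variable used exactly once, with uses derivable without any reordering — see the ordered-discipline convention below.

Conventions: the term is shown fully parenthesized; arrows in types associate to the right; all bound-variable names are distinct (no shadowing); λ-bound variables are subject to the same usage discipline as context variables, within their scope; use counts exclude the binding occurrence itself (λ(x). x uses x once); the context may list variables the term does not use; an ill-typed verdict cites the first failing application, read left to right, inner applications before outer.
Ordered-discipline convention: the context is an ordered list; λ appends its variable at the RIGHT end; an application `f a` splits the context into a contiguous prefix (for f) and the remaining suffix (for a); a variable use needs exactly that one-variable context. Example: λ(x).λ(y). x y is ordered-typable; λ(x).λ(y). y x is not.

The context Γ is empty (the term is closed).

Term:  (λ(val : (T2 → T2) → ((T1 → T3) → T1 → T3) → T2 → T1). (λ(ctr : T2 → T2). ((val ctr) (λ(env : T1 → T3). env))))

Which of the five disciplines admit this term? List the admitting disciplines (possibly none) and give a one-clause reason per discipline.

admitted in: ordered, linear, affine, relevant, unrestricted
counts: val [bound]: 1×, ctr [bound]: 1×, env [bound]: 1×
left-to-right use order: val, ctr, env
typing: well-typed at ((T2 → T2) → ((T1 → T3) → T1 → T3) → T2 → T1) → (T2 → T2) → T2 → T1
ordered: ✓ — val, ctr, env: once each, no exchange needed
linear: ✓ — each of val, ctr, env used exactly once
affine: ✓ — no duplicate uses among val, ctr, env
relevant: ✓ — at least one use each (val, ctr, env)
unrestricted: ✓ — well-typed at ((T2 → T2) → ((T1 → T3) → T1 → T3) → T2 → T1) → (T2 → T2) → T2 → T1; no restrictions here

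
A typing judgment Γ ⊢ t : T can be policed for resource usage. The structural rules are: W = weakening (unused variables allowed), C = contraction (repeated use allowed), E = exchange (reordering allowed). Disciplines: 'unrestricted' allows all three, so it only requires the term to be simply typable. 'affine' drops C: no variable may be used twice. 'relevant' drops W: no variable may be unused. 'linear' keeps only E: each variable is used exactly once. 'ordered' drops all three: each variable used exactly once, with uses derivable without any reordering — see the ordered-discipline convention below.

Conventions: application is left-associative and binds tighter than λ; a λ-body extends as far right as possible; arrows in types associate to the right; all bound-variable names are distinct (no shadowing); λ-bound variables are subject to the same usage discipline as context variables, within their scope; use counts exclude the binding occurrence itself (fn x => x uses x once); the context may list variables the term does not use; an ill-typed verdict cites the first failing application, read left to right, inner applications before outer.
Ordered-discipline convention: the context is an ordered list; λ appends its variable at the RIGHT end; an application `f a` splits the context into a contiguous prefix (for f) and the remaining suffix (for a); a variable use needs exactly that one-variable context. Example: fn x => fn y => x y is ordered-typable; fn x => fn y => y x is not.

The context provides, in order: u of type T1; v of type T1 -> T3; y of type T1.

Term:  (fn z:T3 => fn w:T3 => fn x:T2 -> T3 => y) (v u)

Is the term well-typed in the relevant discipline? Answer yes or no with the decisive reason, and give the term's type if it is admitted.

no — z, w, x left unused
counts: u: 1×; v: 1×; y: 1×; z (bound): 0×; w (bound): 0×; x (bound): 0×
order of uses: y, v, u
typing: ✓ — T3 -> (T2 -> T3) -> T1
all disciplines: ordered ✗ · linear ✗ · affine ✓ · relevant ✗ · unrestricted ✓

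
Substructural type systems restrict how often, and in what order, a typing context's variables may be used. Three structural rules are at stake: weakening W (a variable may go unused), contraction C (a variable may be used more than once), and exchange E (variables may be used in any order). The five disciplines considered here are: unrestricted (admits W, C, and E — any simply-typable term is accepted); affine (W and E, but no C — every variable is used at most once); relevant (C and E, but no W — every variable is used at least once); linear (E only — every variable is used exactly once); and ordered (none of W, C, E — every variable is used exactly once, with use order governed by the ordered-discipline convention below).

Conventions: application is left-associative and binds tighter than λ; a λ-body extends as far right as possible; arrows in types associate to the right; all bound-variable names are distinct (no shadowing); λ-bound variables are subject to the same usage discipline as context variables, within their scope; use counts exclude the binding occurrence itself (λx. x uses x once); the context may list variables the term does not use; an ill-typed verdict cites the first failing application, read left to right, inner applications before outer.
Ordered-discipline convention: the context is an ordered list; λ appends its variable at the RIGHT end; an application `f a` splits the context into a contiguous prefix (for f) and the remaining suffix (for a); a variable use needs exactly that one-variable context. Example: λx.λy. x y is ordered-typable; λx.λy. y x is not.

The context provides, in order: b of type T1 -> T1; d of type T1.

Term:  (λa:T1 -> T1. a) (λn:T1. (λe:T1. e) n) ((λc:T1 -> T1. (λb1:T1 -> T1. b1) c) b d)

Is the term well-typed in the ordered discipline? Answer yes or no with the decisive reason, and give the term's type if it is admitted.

yes — single-use (b, d, a, n, e, c, b1), ordered derivation ok; term : T1
variable uses: b: 1×; d: 1×; a [bound]: 1×; n [bound]: 1×; e [bound]: 1×; c [bound]: 1×; b1 [bound]: 1×
use order (left to right): a, e, n, b1, c, b, d
typing: ✓ — T1
per-discipline verdicts: ordered ✓, linear ✓, affine ✓, relevant ✓, unrestricted ✓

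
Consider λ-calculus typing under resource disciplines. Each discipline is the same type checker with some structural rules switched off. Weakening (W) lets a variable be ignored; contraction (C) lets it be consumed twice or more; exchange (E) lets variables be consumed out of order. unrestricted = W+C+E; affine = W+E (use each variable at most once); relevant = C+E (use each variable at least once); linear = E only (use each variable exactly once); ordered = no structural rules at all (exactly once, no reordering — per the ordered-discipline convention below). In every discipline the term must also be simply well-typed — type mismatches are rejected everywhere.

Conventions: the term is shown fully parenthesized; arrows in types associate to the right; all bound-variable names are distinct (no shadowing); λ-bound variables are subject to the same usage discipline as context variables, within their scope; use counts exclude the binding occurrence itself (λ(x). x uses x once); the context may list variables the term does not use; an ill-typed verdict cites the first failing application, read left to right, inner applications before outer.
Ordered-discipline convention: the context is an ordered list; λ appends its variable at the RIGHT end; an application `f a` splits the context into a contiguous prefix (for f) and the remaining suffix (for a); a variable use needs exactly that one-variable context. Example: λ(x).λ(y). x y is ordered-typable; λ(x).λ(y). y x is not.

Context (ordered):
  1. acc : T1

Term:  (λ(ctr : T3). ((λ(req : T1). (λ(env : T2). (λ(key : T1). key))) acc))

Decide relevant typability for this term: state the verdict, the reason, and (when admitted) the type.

no — unused: ctr, req, env — weakening required
use counts: acc ×1, ctr [bound] ×0, req [bound] ×0, env [bound] ×0, key [bound] ×1
uses in reading order: key, acc
typing: well-typed — term : T3 -> T2 -> T1 -> T1
across the five disciplines: ordered ✗ | linear ✗ | affine ✓ | relevant ✗ | unrestricted ✓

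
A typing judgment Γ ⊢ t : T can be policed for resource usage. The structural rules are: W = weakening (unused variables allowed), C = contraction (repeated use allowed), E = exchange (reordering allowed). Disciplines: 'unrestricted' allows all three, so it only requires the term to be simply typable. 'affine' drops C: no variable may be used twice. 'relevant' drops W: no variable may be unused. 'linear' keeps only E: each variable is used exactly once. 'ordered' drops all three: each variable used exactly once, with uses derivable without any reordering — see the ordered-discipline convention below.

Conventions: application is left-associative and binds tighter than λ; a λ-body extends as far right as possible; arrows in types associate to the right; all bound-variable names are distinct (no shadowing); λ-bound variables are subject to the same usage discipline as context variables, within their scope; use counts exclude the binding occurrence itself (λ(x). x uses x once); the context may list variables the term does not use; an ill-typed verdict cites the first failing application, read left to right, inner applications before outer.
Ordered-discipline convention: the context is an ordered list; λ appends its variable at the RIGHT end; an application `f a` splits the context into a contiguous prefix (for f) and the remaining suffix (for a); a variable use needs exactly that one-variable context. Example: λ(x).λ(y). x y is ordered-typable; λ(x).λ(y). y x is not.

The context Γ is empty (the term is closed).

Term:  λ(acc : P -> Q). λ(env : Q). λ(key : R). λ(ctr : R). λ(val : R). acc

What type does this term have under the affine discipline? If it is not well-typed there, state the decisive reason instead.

term : (P -> Q) -> Q -> R -> R -> R -> P -> Q
counts: acc (λ-bound) ×1; env (λ-bound) ×0; key (λ-bound) ×0; ctr (λ-bound) ×0; val (λ-bound) ×0
left-to-right use order: acc
typing: ✓ — (P -> Q) -> Q -> R -> R -> R -> P -> Q
summary: ordered ✗; linear ✗; affine ✓; relevant ✗; unrestricted ✓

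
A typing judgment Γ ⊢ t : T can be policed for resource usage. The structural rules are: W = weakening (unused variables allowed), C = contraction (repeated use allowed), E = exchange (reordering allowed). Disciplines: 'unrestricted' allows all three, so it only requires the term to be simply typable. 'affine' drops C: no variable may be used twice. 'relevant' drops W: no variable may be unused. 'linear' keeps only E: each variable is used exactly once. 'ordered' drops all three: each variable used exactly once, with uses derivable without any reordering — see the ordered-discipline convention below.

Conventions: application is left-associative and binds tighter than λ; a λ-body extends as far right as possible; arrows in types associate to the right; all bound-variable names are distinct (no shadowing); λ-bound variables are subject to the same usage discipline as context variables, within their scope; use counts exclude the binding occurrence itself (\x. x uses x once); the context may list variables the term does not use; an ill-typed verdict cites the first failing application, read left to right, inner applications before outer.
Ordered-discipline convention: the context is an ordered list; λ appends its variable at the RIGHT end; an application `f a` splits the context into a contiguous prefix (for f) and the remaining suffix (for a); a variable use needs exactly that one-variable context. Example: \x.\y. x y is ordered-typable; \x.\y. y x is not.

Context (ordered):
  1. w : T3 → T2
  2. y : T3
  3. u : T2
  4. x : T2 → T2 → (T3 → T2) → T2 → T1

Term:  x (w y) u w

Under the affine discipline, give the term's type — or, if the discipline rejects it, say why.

not well-typed under affine — needs contraction — w ×2
variable uses: w: 2; y: 1; u: 1; x: 1
use order (left to right): x, w, y, u, w
typing: the term checks, with type T2 → T1
across the five disciplines: ordered ✗ · linear ✗ · affine ✗ · relevant ✓ · unrestricted ✓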